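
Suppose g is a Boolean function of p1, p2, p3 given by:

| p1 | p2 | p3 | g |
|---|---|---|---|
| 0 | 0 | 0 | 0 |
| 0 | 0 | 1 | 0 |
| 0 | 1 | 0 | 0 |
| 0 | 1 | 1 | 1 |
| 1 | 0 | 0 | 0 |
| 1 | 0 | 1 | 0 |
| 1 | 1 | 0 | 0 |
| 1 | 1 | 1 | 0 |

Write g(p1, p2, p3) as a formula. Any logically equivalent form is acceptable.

g(p1, p2, p3) = (NOT p1 AND p2) AND p3

Only row (0,1,1) gives 1. That row's minterm ¬p1·p2·p3 is g directly.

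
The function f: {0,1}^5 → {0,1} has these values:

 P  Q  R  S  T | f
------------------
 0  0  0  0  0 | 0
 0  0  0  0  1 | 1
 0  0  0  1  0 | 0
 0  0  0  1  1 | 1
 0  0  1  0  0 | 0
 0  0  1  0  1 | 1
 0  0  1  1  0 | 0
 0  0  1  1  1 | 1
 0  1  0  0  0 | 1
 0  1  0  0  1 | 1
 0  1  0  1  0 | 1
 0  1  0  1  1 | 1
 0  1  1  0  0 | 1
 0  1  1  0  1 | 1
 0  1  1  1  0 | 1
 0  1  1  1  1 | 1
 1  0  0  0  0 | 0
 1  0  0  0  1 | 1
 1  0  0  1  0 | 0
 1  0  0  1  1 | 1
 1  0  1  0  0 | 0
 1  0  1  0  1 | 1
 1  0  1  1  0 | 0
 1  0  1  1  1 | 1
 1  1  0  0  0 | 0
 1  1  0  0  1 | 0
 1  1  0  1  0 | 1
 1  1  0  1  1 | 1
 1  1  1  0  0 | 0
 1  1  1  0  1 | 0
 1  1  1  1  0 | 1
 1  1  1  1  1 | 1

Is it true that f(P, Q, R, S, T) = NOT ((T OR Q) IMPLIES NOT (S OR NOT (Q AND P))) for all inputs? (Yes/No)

Yes

Check the formula against f row by row:
  P=0, Q=0, R=0, S=0, T=0: formula gives 0, f = 0 ✓
  P=0, Q=0, R=0, S=0, T=1: formula gives 1, f = 1 ✓
  P=0, Q=0, R=0, S=1, T=0: formula gives 0, f = 0 ✓
  P=0, Q=0, R=0, S=1, T=1: formula gives 1, f = 1 ✓
  …and likewise for the remaining 28 rows.
Every row agrees, so the formula is equivalent.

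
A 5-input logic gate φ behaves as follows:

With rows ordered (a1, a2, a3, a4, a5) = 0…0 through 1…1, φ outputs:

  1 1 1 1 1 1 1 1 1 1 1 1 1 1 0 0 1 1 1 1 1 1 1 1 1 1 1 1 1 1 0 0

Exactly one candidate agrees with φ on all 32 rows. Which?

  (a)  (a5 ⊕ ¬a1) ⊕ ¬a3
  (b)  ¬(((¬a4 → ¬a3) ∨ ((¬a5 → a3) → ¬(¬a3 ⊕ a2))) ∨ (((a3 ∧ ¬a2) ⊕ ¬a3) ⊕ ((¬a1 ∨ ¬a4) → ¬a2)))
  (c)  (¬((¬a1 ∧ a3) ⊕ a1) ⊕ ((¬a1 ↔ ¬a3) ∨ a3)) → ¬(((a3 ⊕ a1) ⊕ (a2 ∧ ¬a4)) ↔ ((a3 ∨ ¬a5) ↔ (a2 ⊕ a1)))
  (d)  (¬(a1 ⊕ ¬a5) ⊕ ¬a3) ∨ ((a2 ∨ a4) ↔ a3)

(a) disagrees with φ on (0,0,0,0,0) (formula → 0, table → 1); rule it out.
(b) disagrees with φ on (0,0,0,0,0) (formula → 0, table → 1); rule it out.
(d) disagrees with φ on (0,0,0,1,1) (formula → 0, table → 1); rule it out.
That leaves (c). Evaluating it on every row reproduces the table of φ exactly.

c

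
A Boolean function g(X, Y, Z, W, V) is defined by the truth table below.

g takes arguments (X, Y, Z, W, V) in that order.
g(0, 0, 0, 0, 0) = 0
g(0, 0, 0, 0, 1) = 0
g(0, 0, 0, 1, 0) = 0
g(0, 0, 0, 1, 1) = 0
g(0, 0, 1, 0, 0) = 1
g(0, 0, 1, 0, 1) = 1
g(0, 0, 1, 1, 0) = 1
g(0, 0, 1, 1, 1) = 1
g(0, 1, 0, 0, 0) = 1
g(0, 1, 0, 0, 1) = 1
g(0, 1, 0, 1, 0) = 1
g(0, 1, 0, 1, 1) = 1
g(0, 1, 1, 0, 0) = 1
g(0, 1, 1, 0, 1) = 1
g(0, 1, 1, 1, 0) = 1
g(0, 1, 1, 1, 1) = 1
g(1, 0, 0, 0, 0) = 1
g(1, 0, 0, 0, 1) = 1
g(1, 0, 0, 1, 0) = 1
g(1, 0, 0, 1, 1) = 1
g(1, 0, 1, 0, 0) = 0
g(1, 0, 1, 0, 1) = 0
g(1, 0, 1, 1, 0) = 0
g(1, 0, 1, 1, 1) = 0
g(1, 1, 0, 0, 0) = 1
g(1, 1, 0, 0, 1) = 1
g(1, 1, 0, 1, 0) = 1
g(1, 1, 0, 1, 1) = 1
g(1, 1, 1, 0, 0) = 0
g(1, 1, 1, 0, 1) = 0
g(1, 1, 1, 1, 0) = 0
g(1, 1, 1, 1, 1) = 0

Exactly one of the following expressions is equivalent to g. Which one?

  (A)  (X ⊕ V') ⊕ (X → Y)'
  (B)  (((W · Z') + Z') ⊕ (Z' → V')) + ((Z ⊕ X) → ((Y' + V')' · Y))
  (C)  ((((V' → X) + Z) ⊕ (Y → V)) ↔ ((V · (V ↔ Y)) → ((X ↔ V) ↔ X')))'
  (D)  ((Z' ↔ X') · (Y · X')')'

D

(A) disagrees with g on (0,0,0,0,0) (formula → 1, table → 0); rule it out.
(B) disagrees with g on (0,0,0,0,0) (formula → 1, table → 0); rule it out.
(C) disagrees with g on (0,0,0,0,1) (formula → 1, table → 0); rule it out.
(D) is the remaining candidate, and it agrees with g on all 32 inputs.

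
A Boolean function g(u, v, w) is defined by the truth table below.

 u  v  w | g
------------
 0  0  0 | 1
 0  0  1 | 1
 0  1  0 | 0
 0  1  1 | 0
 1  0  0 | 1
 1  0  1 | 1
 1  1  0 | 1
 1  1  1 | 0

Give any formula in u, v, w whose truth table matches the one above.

The 0-rows are (0,1,0), (0,1,1), (1,1,1). Take each as a conjunction (¬u·v·¬w, ¬u·v·w, u·v·w), form their disjunction, and complement — that gives a formula that is 1 everywhere g is.

g(u, v, w) = ¬((((¬u ∧ v) ∧ ¬w) ∨ ((¬u ∧ v) ∧ w)) ∨ ((u ∧ v) ∧ w))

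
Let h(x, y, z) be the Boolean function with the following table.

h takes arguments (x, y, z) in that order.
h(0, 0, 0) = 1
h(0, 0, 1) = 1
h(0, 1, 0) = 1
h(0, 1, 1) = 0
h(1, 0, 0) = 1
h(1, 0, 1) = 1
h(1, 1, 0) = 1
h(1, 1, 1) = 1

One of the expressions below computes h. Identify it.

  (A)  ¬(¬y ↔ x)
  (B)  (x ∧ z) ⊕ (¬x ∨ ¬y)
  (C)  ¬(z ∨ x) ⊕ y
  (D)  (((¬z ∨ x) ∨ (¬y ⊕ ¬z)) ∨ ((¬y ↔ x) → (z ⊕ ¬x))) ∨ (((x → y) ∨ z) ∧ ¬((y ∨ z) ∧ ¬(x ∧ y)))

D

(A): at (0,1,0) it gives 0, but h = 1 — eliminated.
(B): at (0,1,1) it gives 1, but h = 0 — eliminated.
(C): at (0,0,1) it gives 0, but h = 1 — eliminated.
(D) is the remaining candidate, and it agrees with h on all 8 inputs.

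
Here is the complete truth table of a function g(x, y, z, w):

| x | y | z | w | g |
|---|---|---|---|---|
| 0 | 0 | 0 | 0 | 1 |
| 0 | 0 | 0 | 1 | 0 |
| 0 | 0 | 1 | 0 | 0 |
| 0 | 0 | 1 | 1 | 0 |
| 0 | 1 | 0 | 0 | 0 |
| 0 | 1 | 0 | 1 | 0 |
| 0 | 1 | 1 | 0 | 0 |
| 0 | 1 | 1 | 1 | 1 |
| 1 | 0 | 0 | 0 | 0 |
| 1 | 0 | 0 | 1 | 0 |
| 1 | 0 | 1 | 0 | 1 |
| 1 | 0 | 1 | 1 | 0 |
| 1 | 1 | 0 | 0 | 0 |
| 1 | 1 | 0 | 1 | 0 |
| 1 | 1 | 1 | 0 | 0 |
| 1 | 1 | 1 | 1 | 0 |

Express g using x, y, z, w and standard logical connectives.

g=1 on 3 inputs: (0,0,0,0), (0,1,1,1), (1,0,1,0). Reading each as a conjunction of literals (¬x·¬y·¬z·¬w, ¬x·y·z·w, x·¬y·z·¬w) and taking the OR gives the canonical DNF.

g(x, y, z, w) = ((((NOT x AND NOT y) AND NOT z) AND NOT w) OR (((NOT x AND y) AND z) AND w)) OR (((x AND NOT y) AND z) AND NOT w)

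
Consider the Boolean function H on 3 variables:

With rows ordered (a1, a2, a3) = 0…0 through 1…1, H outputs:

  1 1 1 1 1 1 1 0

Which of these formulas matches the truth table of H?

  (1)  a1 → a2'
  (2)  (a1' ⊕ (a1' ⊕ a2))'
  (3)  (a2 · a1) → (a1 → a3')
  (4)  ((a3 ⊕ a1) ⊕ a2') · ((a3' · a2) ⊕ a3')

(1) fails at (1,1,0): the formula yields 0, H is 1.
(2) fails at (0,1,0): the formula yields 0, H is 1.
(4) fails at (0,0,1): the formula yields 0, H is 1.
(3) is the remaining candidate, and it agrees with H on all 8 inputs.

3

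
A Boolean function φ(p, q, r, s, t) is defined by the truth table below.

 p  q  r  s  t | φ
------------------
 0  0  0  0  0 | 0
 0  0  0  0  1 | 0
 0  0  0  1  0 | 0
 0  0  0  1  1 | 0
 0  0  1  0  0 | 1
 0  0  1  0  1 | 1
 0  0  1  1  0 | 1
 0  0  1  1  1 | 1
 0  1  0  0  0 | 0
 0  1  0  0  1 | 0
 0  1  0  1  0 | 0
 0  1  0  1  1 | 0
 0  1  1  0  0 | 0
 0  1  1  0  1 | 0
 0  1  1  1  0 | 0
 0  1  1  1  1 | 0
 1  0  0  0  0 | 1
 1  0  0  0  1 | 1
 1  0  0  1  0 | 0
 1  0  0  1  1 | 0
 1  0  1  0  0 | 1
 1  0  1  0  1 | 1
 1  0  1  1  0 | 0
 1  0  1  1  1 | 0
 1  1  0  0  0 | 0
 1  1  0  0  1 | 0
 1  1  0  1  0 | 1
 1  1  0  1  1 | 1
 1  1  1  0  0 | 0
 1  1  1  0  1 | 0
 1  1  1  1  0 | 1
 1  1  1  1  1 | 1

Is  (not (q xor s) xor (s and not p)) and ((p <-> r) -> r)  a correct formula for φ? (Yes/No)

Yes

Test each input against both φ and the formula:
  p=0, q=0, r=0, s=0, t=0: formula gives 0, φ = 0 ✓
  p=0, q=0, r=0, s=0, t=1: formula gives 0, φ = 0 ✓
  p=0, q=0, r=0, s=1, t=0: formula gives 0, φ = 0 ✓
  p=0, q=0, r=0, s=1, t=1: formula gives 0, φ = 0 ✓
  …and likewise for the remaining 28 rows.
No disagreement on any input; they are logically equivalent.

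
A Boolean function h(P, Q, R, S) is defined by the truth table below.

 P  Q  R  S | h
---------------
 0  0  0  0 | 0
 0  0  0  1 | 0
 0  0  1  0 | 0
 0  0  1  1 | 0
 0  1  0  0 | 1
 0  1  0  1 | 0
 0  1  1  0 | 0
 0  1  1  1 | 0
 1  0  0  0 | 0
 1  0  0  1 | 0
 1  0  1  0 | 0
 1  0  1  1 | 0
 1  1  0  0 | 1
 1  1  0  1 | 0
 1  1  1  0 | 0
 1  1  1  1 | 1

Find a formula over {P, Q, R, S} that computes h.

h=1 on 3 inputs: (0,1,0,0), (1,1,0,0), (1,1,1,1). Reading each as a conjunction of literals (¬P·Q·¬R·¬S, P·Q·¬R·¬S, P·Q·R·S) and taking the OR gives the canonical DNF.

h(P, Q, R, S) = ((((NOT P AND Q) AND NOT R) AND NOT S) OR (((P AND Q) AND NOT R) AND NOT S)) OR (((P AND Q) AND R) AND S)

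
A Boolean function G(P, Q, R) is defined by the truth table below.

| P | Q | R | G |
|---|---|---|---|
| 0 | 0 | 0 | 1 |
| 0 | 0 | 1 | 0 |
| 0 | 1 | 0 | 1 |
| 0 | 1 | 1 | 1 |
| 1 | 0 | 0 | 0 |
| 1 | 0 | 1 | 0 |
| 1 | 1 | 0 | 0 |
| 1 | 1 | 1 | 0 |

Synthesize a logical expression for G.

G(P, Q, R) = (((~P & ~Q) & ~R) | ((~P & Q) & ~R)) | ((~P & Q) & R)

Collect the rows where G=1 — (0,0,0), (0,1,0), (0,1,1) — and write one minterm per row: ¬P·¬Q·¬R, ¬P·Q·¬R, ¬P·Q·R. Their union (logical OR) reproduces the table exactly.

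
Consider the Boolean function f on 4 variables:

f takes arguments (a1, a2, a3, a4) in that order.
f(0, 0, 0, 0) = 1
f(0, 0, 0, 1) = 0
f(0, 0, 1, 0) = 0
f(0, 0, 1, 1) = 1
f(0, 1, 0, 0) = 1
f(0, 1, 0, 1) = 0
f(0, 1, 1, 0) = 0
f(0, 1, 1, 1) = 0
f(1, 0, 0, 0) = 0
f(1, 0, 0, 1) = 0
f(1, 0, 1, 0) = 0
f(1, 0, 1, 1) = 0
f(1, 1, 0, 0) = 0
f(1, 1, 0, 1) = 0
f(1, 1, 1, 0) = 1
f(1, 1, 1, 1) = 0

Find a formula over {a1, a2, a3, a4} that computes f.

Collect the rows where f=1 — (0,0,0,0), (0,0,1,1), (0,1,0,0), (1,1,1,0) — and write one minterm per row: ¬a1·¬a2·¬a3·¬a4, ¬a1·¬a2·a3·a4, ¬a1·a2·¬a3·¬a4, a1·a2·a3·¬a4. Their union (logical OR) reproduces the table exactly.

f(a1, a2, a3, a4) = (((((~a1 & ~a2) & ~a3) & ~a4) | (((~a1 & ~a2) & a3) & a4)) | (((~a1 & a2) & ~a3) & ~a4)) | (((a1 & a2) & a3) & ~a4)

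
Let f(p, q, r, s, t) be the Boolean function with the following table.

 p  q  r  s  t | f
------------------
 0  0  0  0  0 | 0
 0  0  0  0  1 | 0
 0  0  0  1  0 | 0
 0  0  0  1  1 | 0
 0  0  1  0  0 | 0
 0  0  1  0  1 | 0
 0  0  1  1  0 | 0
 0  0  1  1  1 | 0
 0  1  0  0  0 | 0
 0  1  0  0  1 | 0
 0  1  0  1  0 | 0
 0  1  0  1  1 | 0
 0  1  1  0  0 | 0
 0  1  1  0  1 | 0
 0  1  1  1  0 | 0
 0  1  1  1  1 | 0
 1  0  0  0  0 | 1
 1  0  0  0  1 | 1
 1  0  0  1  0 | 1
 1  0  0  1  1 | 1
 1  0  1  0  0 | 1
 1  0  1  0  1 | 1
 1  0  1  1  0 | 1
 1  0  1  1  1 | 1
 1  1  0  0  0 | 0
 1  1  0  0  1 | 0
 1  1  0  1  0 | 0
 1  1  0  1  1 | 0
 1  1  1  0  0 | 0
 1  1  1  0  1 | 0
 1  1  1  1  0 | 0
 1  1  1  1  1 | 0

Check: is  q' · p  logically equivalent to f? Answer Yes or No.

Yes

Test each input against both f and the formula:
  p=0, q=0, r=0, s=0, t=0: formula gives 0, f = 0 ✓
  p=0, q=0, r=0, s=0, t=1: formula gives 0, f = 0 ✓
  p=0, q=0, r=0, s=1, t=0: formula gives 0, f = 0 ✓
  p=0, q=0, r=0, s=1, t=1: formula gives 0, f = 0 ✓
  …and likewise for the remaining 28 rows.
All 32 rows match — the expression computes f exactly.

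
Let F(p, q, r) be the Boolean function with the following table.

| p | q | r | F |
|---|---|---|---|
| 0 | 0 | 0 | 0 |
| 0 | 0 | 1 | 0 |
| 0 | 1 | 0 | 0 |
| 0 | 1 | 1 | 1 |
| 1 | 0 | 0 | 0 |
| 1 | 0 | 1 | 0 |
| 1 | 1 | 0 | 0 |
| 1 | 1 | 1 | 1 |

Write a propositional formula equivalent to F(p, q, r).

Collect the rows where F=1 — (0,1,1), (1,1,1) — and write one minterm per row: ¬p·q·r, p·q·r. Their union (logical OR) reproduces the table exactly.

F(p, q, r) = ((NOT p AND q) AND r) OR ((p AND q) AND r)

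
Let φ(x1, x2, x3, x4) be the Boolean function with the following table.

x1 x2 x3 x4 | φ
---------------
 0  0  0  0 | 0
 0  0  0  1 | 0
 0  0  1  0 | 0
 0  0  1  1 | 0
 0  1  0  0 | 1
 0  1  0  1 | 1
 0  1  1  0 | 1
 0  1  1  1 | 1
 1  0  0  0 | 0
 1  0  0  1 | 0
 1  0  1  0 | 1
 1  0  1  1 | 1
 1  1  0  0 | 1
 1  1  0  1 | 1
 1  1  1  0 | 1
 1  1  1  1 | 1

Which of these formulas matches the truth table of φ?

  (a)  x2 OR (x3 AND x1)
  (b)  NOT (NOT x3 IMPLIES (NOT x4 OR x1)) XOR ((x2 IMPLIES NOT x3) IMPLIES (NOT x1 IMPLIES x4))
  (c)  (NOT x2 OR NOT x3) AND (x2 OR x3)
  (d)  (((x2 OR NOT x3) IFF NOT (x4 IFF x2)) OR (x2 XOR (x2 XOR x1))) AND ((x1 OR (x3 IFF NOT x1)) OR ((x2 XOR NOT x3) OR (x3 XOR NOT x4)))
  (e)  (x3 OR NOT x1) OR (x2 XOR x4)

a

(b) fails at (0,0,1,1): the formula yields 1, φ is 0.
(c) fails at (0,0,1,0): the formula yields 1, φ is 0.
(d) fails at (0,0,0,1): the formula yields 1, φ is 0.
(e) fails at (0,0,0,0): the formula yields 1, φ is 0.
(a) is the remaining candidate, and it agrees with φ on all 16 inputs.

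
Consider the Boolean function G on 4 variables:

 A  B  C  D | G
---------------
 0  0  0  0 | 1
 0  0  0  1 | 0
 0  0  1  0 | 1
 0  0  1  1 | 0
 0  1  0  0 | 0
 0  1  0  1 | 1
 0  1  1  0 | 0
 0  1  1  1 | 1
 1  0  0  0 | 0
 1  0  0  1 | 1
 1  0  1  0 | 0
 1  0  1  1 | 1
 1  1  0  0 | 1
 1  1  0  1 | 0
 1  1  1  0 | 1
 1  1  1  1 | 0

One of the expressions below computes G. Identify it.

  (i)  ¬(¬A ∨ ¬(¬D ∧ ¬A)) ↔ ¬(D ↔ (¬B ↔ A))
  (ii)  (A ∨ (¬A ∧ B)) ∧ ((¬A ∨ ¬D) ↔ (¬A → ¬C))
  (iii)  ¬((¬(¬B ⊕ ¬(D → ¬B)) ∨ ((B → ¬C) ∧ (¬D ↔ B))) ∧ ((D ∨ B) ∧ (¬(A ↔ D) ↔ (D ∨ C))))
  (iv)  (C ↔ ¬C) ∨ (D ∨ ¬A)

(ii) fails at (0,0,0,0): the formula yields 0, G is 1.
(iii) fails at (0,1,1,0): the formula yields 1, G is 0.
(iv) fails at (0,0,0,1): the formula yields 1, G is 0.
That leaves (i). Evaluating it on every row reproduces the table of G exactly.

i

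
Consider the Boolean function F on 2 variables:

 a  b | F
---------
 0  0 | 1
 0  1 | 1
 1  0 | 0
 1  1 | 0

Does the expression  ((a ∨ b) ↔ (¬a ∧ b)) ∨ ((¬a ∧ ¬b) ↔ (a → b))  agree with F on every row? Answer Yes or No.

Evaluate ((a ∨ b) ↔ (¬a ∧ b)) ∨ ((¬a ∧ ¬b) ↔ (a → b)) on each row and compare to F:
  a=0, b=0: formula gives 1, F = 1 ✓
  a=0, b=1: formula gives 1, F = 1 ✓
  a=1, b=0: formula gives 1, but F = 0 ✗
Since they disagree at (1,0), the expression is not a correct formula for F.

No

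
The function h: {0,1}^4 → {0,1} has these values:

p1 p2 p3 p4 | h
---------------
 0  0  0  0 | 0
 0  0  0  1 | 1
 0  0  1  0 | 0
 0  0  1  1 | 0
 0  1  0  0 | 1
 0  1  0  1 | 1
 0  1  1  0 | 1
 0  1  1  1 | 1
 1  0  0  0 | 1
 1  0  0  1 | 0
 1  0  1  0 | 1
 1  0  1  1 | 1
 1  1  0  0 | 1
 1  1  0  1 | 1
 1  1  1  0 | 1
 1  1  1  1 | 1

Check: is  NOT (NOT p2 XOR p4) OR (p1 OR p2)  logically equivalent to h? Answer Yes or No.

No

Check the formula against h row by row:
  p1=0, p2=0, p3=0, p4=0: formula gives 0, h = 0 ✓
  p1=0, p2=0, p3=0, p4=1: formula gives 1, h = 1 ✓
  p1=0, p2=0, p3=1, p4=0: formula gives 0, h = 0 ✓
  p1=0, p2=0, p3=1, p4=1: formula gives 1, but h = 0 ✗
A single disagreement suffices: at (0,0,1,1) they differ, so the formula does not compute h.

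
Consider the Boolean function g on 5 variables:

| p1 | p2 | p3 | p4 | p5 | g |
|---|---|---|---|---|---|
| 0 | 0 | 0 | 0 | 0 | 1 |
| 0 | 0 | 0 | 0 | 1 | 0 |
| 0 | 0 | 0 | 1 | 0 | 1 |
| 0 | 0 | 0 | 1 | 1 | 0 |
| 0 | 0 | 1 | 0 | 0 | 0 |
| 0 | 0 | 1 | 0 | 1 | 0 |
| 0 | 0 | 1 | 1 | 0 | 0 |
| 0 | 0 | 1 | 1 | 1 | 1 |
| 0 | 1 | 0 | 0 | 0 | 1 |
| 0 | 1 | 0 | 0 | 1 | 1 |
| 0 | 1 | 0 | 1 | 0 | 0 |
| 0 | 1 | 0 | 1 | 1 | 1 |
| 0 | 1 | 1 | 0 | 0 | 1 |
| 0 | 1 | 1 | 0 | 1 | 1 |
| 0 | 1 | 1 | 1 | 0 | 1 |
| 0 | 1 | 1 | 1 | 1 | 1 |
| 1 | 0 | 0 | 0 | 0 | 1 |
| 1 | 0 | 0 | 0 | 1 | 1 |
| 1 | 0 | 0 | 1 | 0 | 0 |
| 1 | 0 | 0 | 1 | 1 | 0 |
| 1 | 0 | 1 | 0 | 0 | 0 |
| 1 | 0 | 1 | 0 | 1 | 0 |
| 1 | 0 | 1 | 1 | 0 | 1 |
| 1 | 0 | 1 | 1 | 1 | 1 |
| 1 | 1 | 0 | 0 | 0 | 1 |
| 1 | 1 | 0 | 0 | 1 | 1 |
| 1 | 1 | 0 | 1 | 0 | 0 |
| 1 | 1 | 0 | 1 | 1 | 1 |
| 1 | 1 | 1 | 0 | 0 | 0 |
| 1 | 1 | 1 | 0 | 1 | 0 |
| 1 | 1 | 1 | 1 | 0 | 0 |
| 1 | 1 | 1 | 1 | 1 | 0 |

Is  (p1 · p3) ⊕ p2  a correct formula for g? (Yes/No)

No

Test each input against both g and the formula:
  p1=0, p2=0, p3=0, p4=0, p5=0: formula gives 0, but g = 1 ✗
Row (0,0,0,0,0) is a counterexample, so the formula is not equivalent to g.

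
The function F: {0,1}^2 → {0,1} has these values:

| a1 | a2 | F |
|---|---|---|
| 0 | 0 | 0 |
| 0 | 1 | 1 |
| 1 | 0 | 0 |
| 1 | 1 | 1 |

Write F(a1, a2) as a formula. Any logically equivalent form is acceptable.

F=1 on 2 inputs: (0,1), (1,1). Reading each as a conjunction of literals (¬a1·a2, a1·a2) and taking the OR gives the canonical DNF.

F(a1, a2) = (not a1 and a2) or (a1 and a2)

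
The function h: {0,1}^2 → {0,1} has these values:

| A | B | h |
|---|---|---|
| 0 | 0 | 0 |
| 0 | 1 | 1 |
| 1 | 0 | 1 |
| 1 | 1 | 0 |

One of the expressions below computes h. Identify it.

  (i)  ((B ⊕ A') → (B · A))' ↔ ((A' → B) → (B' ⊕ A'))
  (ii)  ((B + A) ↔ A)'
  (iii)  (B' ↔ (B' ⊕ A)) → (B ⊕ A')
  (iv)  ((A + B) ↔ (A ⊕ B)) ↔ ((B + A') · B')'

(i): at (0,0) it gives 1, but h = 0 — eliminated.
(ii): at (1,0) it gives 0, but h = 1 — eliminated.
(iii): at (0,0) it gives 1, but h = 0 — eliminated.
(iv) is the remaining candidate, and it agrees with h on all 4 inputs.

iv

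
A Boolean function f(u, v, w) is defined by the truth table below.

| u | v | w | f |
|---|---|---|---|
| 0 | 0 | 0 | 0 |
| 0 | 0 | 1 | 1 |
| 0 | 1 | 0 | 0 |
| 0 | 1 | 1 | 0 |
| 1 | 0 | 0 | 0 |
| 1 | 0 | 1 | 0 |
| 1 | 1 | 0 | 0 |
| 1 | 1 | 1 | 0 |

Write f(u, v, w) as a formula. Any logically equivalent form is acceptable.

f(u, v, w) = (NOT u AND NOT v) AND w

Only row (0,0,1) gives 1. That row's minterm ¬u·¬v·w is f directly.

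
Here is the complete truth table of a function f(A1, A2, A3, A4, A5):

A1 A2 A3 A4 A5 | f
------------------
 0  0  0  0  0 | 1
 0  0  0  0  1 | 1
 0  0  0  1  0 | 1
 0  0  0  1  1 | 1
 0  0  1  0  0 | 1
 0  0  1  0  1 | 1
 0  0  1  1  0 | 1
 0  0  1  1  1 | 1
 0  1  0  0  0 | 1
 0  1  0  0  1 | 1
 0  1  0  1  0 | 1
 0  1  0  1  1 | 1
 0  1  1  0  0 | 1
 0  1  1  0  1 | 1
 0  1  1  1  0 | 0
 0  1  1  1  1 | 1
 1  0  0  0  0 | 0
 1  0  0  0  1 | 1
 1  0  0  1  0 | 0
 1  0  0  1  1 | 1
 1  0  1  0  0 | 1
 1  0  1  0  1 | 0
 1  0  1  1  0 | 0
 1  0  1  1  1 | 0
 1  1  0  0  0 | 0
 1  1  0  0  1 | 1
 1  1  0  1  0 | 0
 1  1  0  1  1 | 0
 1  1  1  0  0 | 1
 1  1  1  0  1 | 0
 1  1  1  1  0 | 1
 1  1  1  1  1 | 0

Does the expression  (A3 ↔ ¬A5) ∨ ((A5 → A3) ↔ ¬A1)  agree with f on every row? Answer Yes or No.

Evaluate (A3 ↔ ¬A5) ∨ ((A5 → A3) ↔ ¬A1) on each row and compare to f:
  A1=0, A2=0, A3=0, A4=0, A5=0: formula gives 1, f = 1 ✓
  A1=0, A2=0, A3=0, A4=0, A5=1: formula gives 1, f = 1 ✓
  A1=0, A2=0, A3=0, A4=1, A5=0: formula gives 1, f = 1 ✓
  A1=0, A2=0, A3=0, A4=1, A5=1: formula gives 1, f = 1 ✓
  …
  A1=0, A2=1, A3=1, A4=1, A5=0: formula gives 1, but f = 0 ✗
A single disagreement suffices: at (0,1,1,1,0) they differ, so the formula does not compute f.

No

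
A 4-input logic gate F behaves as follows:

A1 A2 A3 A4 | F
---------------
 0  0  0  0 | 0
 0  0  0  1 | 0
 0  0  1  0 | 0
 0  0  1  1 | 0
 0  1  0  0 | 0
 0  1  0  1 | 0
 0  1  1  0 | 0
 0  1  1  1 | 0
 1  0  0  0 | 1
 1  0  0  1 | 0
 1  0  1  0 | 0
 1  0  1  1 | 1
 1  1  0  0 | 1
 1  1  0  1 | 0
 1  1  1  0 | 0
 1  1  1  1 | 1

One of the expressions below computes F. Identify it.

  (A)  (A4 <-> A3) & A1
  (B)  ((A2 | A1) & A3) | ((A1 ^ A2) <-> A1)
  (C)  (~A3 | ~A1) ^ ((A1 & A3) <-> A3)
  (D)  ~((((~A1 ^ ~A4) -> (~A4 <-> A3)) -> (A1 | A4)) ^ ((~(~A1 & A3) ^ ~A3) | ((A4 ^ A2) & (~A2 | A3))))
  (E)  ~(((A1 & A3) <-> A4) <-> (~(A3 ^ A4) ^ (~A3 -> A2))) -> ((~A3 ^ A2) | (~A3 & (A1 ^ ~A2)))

(B) fails at (0,0,0,0): the formula yields 1, F is 0.
(C) fails at (0,0,1,0): the formula yields 1, F is 0.
(D) fails at (0,0,0,0): the formula yields 1, F is 0.
(E) fails at (0,0,0,0): the formula yields 1, F is 0.
(A) is the remaining candidate, and it agrees with F on all 16 inputs.

A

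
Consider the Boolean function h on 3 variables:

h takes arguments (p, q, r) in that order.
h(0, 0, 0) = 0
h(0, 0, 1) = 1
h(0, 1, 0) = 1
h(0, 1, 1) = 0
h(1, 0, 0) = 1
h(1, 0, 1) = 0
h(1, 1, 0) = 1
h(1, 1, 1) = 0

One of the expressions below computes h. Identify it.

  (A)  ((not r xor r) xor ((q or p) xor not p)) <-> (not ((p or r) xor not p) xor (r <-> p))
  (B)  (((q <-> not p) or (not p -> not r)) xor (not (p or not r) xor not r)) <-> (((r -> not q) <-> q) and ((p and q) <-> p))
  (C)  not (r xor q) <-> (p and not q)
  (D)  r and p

C

(A): at (0,0,1) it gives 0, but h = 1 — eliminated.
(B): at (0,0,0) it gives 1, but h = 0 — eliminated.
(D): at (0,0,1) it gives 0, but h = 1 — eliminated.
(C) is the remaining candidate, and it agrees with h on all 8 inputs.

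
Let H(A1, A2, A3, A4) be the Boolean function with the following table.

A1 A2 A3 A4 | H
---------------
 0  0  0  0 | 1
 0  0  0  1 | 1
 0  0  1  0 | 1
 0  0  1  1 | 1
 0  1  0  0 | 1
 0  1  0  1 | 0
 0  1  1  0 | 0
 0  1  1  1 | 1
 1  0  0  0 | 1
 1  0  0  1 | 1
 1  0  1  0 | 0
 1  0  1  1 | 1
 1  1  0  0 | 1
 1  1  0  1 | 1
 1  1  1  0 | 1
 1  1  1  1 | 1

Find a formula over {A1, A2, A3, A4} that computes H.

There are just 3 zero rows: (0,1,0,1), (0,1,1,0), (1,0,1,0). Their minterms are ¬A1·A2·¬A3·A4, ¬A1·A2·A3·¬A4, A1·¬A2·A3·¬A4; the OR of those covers precisely the 0-outputs, and negating it yields H.

H(A1, A2, A3, A4) = NOT (((((NOT A1 AND A2) AND NOT A3) AND A4) OR (((NOT A1 AND A2) AND A3) AND NOT A4)) OR (((A1 AND NOT A2) AND A3) AND NOT A4))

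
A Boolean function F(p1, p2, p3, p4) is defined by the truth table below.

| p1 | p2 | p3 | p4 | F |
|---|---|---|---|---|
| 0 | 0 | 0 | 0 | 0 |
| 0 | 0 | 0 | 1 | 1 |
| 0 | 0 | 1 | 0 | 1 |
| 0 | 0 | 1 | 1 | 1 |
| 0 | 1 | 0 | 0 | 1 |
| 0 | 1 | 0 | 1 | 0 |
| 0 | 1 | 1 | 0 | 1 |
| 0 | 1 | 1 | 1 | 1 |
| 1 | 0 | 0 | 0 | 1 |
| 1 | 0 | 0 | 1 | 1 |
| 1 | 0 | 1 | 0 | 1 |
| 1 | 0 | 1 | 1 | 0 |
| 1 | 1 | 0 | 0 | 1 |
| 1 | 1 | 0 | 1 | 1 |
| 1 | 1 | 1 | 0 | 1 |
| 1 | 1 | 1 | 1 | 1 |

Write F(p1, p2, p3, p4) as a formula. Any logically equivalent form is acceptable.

There are just 3 zero rows: (0,0,0,0), (0,1,0,1), (1,0,1,1). Their minterms are ¬p1·¬p2·¬p3·¬p4, ¬p1·p2·¬p3·p4, p1·¬p2·p3·p4; the OR of those covers precisely the 0-outputs, and negating it yields F.

F(p1, p2, p3, p4) = (((((p1' · p2') · p3') · p4') + (((p1' · p2) · p3') · p4)) + (((p1 · p2') · p3) · p4))'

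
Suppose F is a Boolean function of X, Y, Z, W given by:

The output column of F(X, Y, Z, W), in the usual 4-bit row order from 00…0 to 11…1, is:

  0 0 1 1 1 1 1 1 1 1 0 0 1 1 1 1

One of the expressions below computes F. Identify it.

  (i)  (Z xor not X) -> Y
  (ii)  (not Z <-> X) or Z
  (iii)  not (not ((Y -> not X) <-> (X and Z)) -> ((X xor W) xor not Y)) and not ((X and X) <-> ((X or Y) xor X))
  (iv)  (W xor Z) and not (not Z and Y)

(ii): at (0,1,0,0) it gives 0, but F = 1 — eliminated.
(iii): at (0,0,1,0) it gives 0, but F = 1 — eliminated.
(iv): at (0,0,0,1) it gives 1, but F = 0 — eliminated.
That leaves (i). Evaluating it on every row reproduces the table of F exactly.

i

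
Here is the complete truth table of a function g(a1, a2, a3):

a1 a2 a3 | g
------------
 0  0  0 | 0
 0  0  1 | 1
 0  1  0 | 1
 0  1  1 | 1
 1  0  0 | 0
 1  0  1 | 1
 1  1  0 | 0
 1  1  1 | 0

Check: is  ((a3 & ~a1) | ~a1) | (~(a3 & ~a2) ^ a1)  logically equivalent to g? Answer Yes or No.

No

Check the formula against g row by row:
  a1=0, a2=0, a3=0: formula gives 1, but g = 0 ✗
A single disagreement suffices: at (0,0,0) they differ, so the formula does not compute g.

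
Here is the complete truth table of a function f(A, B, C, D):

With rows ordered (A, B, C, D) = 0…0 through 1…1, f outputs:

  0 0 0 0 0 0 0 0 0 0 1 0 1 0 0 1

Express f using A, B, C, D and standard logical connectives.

f=1 on 3 inputs: (1,0,1,0), (1,1,0,0), (1,1,1,1). Reading each as a conjunction of literals (A·¬B·C·¬D, A·B·¬C·¬D, A·B·C·D) and taking the OR gives the canonical DNF.

f(A, B, C, D) = ((((A and not B) and C) and not D) or (((A and B) and not C) and not D)) or (((A and B) and C) and D)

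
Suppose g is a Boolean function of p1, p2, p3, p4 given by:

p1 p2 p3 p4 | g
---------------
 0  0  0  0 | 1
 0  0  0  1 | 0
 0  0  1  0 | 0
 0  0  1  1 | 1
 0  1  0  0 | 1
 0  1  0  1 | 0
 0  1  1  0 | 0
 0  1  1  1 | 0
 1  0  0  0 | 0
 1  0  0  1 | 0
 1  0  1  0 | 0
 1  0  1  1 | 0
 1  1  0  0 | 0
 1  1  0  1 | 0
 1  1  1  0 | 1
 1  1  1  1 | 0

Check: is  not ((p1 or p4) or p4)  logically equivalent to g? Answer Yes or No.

No

Check the formula against g row by row:
  p1=0, p2=0, p3=0, p4=0: formula gives 1, g = 1 ✓
  p1=0, p2=0, p3=0, p4=1: formula gives 0, g = 0 ✓
  p1=0, p2=0, p3=1, p4=0: formula gives 1, but g = 0 ✗
Row (0,0,1,0) is a counterexample, so the formula is not equivalent to g.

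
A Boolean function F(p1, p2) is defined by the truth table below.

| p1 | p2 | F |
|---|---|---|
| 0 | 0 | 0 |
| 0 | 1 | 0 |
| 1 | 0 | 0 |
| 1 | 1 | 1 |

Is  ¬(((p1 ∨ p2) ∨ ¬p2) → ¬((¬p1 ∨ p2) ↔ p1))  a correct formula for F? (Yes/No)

Yes

Check the formula against F row by row:
  p1=0, p2=0: formula gives 0, F = 0 ✓
  p1=0, p2=1: formula gives 0, F = 0 ✓
  p1=1, p2=0: formula gives 0, F = 0 ✓
  p1=1, p2=1: formula gives 1, F = 1 ✓
All 4 rows match — the expression computes F exactly.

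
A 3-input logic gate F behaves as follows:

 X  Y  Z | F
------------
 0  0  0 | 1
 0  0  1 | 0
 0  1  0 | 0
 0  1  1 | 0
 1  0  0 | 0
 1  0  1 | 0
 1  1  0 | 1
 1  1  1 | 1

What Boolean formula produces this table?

F(X, Y, Z) = (((¬X ∧ ¬Y) ∧ ¬Z) ∨ ((X ∧ Y) ∧ ¬Z)) ∨ ((X ∧ Y) ∧ Z)

The 1-rows are (0,0,0), (1,1,0), (1,1,1). Each contributes one minterm — ¬X·¬Y·¬Z; X·Y·¬Z; X·Y·Z — and their disjunction is a sum-of-products form of F.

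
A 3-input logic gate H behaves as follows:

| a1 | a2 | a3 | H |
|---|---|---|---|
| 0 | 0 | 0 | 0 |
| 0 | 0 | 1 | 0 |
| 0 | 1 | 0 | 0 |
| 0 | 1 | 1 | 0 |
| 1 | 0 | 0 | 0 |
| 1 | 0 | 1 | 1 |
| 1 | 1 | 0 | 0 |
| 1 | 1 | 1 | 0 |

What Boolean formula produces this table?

Only row (1,0,1) gives 1. That row's minterm a1·¬a2·a3 is H directly.

H(a1, a2, a3) = (a1 ∧ ¬a2) ∧ a3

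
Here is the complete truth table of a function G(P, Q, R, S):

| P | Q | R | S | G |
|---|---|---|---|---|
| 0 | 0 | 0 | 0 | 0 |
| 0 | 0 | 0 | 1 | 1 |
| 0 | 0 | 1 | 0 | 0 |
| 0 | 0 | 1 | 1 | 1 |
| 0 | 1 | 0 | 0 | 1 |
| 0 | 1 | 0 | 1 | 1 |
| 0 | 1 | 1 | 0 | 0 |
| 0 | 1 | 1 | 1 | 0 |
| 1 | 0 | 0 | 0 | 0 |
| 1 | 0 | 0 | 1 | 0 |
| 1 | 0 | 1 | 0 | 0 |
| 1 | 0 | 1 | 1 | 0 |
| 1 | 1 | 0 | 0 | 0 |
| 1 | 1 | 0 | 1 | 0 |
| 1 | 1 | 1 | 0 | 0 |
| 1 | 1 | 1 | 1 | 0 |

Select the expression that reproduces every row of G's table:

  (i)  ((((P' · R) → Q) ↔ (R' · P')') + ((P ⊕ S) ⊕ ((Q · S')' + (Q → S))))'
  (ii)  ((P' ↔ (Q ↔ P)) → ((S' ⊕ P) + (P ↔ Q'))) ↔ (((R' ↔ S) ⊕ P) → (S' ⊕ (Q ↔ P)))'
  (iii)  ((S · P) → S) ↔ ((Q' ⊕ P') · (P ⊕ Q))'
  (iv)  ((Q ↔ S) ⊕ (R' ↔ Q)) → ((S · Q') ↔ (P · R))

i

(ii) disagrees with G on (0,0,1,0) (formula → 1, table → 0); rule it out.
(iii) disagrees with G on (0,0,0,0) (formula → 1, table → 0); rule it out.
(iv) disagrees with G on (0,0,0,0) (formula → 1, table → 0); rule it out.
(i) is the remaining candidate, and it agrees with G on all 16 inputs.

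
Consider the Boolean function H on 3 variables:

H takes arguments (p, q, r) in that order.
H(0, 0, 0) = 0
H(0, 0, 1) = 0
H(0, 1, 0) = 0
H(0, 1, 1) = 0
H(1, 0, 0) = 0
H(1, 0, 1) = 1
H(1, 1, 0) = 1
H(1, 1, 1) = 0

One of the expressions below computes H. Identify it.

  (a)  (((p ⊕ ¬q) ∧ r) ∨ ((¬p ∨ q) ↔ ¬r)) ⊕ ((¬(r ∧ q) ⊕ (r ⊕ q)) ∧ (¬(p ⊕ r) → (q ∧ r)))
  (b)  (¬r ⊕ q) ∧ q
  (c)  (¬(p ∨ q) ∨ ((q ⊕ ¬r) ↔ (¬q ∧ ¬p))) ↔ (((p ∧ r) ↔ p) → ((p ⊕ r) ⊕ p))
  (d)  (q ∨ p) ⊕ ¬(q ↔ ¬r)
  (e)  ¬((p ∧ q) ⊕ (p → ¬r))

(a) fails at (0,0,0): the formula yields 1, H is 0.
(b) fails at (0,1,1): the formula yields 1, H is 0.
(c) fails at (0,0,1): the formula yields 1, H is 0.
(d) fails at (0,0,0): the formula yields 1, H is 0.
(e) is the remaining candidate, and it agrees with H on all 8 inputs.

e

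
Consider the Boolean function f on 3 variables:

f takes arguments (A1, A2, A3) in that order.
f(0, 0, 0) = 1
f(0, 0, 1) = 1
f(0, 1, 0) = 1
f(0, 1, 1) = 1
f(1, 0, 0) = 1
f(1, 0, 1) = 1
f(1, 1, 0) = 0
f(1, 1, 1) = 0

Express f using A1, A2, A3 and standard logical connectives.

f(A1, A2, A3) = (((A1 · A2) · A3') + ((A1 · A2) · A3))'

f is 0 on only 2 rows — (1,1,0), (1,1,1). Writing each as a minterm (A1·A2·¬A3, A1·A2·A3) and OR-ing them characterizes exactly where f=0, so f is the negation of that disjunction.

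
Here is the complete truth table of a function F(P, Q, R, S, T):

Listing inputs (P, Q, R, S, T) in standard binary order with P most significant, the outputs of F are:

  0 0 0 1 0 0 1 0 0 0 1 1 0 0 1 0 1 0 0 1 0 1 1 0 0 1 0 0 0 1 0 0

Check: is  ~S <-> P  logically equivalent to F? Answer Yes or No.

Check the formula against F row by row:
  P=0, Q=0, R=0, S=0, T=0: formula gives 0, F = 0 ✓
  P=0, Q=0, R=0, S=0, T=1: formula gives 0, F = 0 ✓
  P=0, Q=0, R=0, S=1, T=0: formula gives 1, but F = 0 ✗
A single disagreement suffices: at (0,0,0,1,0) they differ, so the formula does not compute F.

No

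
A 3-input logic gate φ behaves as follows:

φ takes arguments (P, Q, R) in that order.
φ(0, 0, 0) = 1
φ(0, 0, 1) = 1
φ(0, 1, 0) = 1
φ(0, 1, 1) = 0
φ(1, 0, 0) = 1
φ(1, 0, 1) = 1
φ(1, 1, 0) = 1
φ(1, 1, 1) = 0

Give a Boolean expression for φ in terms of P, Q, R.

There are just 2 zero rows: (0,1,1), (1,1,1). Their minterms are ¬P·Q·R, P·Q·R; the OR of those covers precisely the 0-outputs, and negating it yields φ.

φ(P, Q, R) = (((P' · Q) · R) + ((P · Q) · R))'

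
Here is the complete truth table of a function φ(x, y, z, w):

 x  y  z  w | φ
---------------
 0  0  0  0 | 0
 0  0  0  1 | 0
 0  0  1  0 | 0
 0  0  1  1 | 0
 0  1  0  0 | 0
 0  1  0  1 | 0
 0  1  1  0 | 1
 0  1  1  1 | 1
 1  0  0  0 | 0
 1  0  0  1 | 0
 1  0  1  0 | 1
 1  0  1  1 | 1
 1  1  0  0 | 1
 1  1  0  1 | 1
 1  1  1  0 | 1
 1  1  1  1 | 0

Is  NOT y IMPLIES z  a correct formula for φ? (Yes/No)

Evaluate NOT y IMPLIES z on each row and compare to φ:
  x=0, y=0, z=0, w=0: formula gives 0, φ = 0 ✓
  x=0, y=0, z=0, w=1: formula gives 0, φ = 0 ✓
  x=0, y=0, z=1, w=0: formula gives 1, but φ = 0 ✗
Since they disagree at (0,0,1,0), the expression is not a correct formula for φ.

No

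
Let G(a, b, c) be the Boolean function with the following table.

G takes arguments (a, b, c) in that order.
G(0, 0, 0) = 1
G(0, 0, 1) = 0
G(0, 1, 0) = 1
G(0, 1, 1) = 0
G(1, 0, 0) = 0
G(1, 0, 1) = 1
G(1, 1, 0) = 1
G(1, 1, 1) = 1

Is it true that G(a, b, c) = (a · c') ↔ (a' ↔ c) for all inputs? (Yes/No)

No

Check the formula against G row by row:
  a=0, b=0, c=0: formula gives 1, G = 1 ✓
  a=0, b=0, c=1: formula gives 0, G = 0 ✓
  a=0, b=1, c=0: formula gives 1, G = 1 ✓
  a=0, b=1, c=1: formula gives 0, G = 0 ✓
  a=1, b=0, c=0: formula gives 1, but G = 0 ✗
A single disagreement suffices: at (1,0,0) they differ, so the formula does not compute G.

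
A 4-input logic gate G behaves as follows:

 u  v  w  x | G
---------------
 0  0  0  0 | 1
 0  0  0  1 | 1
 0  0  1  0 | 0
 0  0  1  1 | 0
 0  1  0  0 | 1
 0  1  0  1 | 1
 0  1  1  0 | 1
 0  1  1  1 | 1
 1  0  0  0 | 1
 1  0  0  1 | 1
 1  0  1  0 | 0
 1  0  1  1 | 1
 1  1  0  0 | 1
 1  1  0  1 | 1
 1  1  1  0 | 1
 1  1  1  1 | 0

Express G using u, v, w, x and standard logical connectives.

G(u, v, w, x) = ~((((((~u & ~v) & w) & ~x) | (((~u & ~v) & w) & x)) | (((u & ~v) & w) & ~x)) | (((u & v) & w) & x))

G is 0 on only 4 rows — (0,0,1,0), (0,0,1,1), (1,0,1,0), (1,1,1,1). Writing each as a minterm (¬u·¬v·w·¬x, ¬u·¬v·w·x, u·¬v·w·¬x, u·v·w·x) and OR-ing them characterizes exactly where G=0, so G is the negation of that disjunction.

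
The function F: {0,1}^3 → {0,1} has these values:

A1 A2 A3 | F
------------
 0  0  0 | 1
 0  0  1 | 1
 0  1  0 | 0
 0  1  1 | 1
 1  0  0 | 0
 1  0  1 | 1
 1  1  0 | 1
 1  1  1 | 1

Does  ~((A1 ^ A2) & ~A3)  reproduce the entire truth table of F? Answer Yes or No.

Yes

Evaluate ~((A1 ^ A2) & ~A3) on each row and compare to F:
  A1=0, A2=0, A3=0: formula gives 1, F = 1 ✓
  A1=0, A2=0, A3=1: formula gives 1, F = 1 ✓
  A1=0, A2=1, A3=0: formula gives 0, F = 0 ✓
  A1=0, A2=1, A3=1: formula gives 1, F = 1 ✓
  A1=1, A2=0, A3=0: formula gives 0, F = 0 ✓
  …and likewise for the remaining 3 rows.
No disagreement on any input; they are logically equivalent.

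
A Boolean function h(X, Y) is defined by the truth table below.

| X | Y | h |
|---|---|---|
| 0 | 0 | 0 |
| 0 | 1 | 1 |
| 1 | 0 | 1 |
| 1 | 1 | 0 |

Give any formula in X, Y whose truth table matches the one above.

h(X, Y) = X xor Y

The output is 1 exactly when an odd number of inputs are 1 — the 2-way XOR (parity).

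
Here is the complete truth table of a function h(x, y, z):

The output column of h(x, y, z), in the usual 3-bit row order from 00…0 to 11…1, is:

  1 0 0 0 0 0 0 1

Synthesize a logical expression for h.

h(x, y, z) = ((¬x ∧ ¬y) ∧ ¬z) ∨ ((x ∧ y) ∧ z)

The 1-rows are (0,0,0), (1,1,1). Each contributes one minterm — ¬x·¬y·¬z; x·y·z — and their disjunction is a sum-of-products form of h.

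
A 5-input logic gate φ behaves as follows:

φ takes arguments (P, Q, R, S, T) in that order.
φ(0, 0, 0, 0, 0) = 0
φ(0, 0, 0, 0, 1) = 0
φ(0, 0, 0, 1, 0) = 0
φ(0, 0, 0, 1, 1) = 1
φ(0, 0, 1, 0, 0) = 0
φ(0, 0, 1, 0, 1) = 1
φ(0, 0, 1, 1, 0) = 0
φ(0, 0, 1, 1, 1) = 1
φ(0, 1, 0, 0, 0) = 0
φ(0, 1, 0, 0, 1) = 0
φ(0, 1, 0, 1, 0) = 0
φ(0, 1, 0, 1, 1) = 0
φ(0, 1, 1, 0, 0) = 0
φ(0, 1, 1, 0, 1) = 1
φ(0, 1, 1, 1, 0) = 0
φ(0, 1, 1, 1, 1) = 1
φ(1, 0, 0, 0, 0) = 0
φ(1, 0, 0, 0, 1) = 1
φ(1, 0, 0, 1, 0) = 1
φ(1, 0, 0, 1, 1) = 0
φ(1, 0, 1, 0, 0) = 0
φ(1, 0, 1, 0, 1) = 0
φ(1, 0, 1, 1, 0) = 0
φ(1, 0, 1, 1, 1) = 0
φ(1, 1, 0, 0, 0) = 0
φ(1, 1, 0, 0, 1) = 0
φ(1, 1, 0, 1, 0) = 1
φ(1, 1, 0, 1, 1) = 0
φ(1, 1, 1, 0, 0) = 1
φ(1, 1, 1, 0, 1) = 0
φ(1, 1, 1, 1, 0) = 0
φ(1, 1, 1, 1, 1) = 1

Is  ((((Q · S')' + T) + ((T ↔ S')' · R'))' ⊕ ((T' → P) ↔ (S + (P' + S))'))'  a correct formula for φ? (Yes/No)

No

Test each input against both φ and the formula:
  P=0, Q=0, R=0, S=0, T=0: formula gives 0, φ = 0 ✓
  P=0, Q=0, R=0, S=0, T=1: formula gives 1, but φ = 0 ✗
Since they disagree at (0,0,0,0,1), the expression is not a correct formula for φ.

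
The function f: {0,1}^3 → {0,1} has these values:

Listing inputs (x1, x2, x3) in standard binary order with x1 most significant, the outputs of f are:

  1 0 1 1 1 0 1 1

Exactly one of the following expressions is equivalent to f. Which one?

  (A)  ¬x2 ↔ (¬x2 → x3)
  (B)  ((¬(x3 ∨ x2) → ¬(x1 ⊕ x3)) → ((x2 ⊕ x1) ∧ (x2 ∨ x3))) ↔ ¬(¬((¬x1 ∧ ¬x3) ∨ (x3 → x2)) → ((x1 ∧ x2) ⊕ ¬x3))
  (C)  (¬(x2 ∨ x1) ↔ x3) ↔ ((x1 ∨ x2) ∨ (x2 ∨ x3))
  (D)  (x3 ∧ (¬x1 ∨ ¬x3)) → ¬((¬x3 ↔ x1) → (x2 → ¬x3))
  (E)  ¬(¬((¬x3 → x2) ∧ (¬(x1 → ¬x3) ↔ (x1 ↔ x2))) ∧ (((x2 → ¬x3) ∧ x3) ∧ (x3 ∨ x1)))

E

(A) fails at (0,0,0): the formula yields 0, f is 1.
(B) fails at (0,1,0): the formula yields 0, f is 1.
(C) fails at (0,0,1): the formula yields 1, f is 0.
(D) fails at (1,0,1): the formula yields 1, f is 0.
(E) is the remaining candidate, and it agrees with f on all 8 inputs.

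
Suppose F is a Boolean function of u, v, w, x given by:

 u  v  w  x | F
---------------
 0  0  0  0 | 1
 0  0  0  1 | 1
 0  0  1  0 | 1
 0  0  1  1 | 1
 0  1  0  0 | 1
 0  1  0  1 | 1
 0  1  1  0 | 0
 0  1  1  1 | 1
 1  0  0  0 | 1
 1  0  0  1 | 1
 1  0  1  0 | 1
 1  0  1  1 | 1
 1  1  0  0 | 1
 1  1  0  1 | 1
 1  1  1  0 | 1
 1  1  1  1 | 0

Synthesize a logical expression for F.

F(u, v, w, x) = ((((u' · v) · w) · x') + (((u · v) · w) · x))'

The 0-rows are (0,1,1,0), (1,1,1,1). Take each as a conjunction (¬u·v·w·¬x, u·v·w·x), form their disjunction, and complement — that gives a formula that is 1 everywhere F is.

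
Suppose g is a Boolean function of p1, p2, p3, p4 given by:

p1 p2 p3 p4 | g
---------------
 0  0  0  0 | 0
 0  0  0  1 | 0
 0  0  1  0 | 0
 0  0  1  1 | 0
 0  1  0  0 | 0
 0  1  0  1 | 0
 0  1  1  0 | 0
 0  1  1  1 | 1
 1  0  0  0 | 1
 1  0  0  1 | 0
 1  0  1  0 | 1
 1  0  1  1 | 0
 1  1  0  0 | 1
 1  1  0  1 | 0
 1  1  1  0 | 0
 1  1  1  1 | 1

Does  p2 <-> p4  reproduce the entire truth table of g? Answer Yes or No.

No

Check the formula against g row by row:
  p1=0, p2=0, p3=0, p4=0: formula gives 1, but g = 0 ✗
Since they disagree at (0,0,0,0), the expression is not a correct formula for g.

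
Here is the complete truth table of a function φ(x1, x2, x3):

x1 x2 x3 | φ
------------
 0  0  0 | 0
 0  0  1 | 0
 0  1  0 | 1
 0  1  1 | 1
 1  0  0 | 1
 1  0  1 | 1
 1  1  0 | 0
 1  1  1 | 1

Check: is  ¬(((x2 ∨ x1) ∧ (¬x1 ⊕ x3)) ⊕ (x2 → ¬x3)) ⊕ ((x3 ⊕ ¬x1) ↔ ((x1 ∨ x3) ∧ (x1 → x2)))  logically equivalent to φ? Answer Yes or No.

Check the formula against φ row by row:
  x1=0, x2=0, x3=0: formula gives 0, φ = 0 ✓
  x1=0, x2=0, x3=1: formula gives 0, φ = 0 ✓
  x1=0, x2=1, x3=0: formula gives 1, φ = 1 ✓
  x1=0, x2=1, x3=1: formula gives 1, φ = 1 ✓
  x1=1, x2=0, x3=0: formula gives 1, φ = 1 ✓
  … (the remaining 3 rows also agree.)
Every row agrees, so the formula is equivalent.

Yes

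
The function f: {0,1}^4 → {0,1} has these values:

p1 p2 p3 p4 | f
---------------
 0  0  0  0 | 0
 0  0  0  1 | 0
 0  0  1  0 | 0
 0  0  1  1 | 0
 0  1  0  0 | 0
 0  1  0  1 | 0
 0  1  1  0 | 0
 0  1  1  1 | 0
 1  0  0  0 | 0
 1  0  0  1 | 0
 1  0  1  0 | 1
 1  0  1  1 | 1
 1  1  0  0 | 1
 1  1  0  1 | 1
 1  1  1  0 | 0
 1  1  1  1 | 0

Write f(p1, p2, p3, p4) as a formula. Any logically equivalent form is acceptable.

f(p1, p2, p3, p4) = (((((p1 · p2') · p3) · p4') + (((p1 · p2') · p3) · p4)) + (((p1 · p2) · p3') · p4')) + (((p1 · p2) · p3') · p4)

The 1-rows are (1,0,1,0), (1,0,1,1), (1,1,0,0), (1,1,0,1). Each contributes one minterm — p1·¬p2·p3·¬p4; p1·¬p2·p3·p4; p1·p2·¬p3·¬p4; p1·p2·¬p3·p4 — and their disjunction is a sum-of-products form of f.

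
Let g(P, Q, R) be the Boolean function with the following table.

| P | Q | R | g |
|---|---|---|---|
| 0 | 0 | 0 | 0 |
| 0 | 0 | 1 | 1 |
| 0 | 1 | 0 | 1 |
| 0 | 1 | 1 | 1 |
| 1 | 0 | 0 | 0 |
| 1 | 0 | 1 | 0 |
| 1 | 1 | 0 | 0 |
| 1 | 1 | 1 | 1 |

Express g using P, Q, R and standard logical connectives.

g(P, Q, R) = ((((NOT P AND NOT Q) AND R) OR ((NOT P AND Q) AND NOT R)) OR ((NOT P AND Q) AND R)) OR ((P AND Q) AND R)

The 1-rows are (0,0,1), (0,1,0), (0,1,1), (1,1,1). Each contributes one minterm — ¬P·¬Q·R; ¬P·Q·¬R; ¬P·Q·R; P·Q·R — and their disjunction is a sum-of-products form of g.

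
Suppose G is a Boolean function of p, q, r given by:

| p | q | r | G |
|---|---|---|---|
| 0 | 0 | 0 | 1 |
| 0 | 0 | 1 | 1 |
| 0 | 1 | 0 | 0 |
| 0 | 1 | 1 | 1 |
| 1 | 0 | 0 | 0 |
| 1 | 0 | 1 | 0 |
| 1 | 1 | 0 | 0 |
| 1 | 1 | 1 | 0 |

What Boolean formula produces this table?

G(p, q, r) = (((¬p ∧ ¬q) ∧ ¬r) ∨ ((¬p ∧ ¬q) ∧ r)) ∨ ((¬p ∧ q) ∧ r)

Collect the rows where G=1 — (0,0,0), (0,0,1), (0,1,1) — and write one minterm per row: ¬p·¬q·¬r, ¬p·¬q·r, ¬p·q·r. Their union (logical OR) reproduces the table exactly.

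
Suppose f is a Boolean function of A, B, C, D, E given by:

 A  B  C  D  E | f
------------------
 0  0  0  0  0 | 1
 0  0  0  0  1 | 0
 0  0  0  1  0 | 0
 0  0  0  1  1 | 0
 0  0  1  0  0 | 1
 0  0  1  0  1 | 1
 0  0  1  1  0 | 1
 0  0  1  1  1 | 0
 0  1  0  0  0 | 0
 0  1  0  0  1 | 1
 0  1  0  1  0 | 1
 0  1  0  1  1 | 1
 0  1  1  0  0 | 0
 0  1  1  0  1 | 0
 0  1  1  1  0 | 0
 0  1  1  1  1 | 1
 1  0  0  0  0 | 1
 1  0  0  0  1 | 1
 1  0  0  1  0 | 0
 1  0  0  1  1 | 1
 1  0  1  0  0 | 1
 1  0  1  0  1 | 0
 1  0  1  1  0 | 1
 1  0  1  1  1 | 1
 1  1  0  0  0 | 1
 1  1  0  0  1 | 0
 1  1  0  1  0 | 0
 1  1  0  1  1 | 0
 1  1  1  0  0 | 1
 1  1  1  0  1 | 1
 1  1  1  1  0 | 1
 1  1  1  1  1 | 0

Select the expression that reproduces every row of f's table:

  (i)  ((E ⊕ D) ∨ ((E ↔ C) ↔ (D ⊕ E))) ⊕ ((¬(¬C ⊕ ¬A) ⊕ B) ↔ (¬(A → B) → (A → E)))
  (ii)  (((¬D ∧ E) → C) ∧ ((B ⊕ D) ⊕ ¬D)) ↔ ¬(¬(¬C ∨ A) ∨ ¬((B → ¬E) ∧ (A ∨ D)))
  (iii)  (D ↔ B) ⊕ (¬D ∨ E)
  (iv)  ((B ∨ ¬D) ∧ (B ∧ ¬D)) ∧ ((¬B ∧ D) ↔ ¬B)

i

(ii): at (0,0,0,0,0) it gives 0, but f = 1 — eliminated.
(iii): at (0,0,0,0,0) it gives 0, but f = 1 — eliminated.
(iv): at (0,0,0,0,0) it gives 0, but f = 1 — eliminated.
That leaves (i). Evaluating it on every row reproduces the table of f exactly.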